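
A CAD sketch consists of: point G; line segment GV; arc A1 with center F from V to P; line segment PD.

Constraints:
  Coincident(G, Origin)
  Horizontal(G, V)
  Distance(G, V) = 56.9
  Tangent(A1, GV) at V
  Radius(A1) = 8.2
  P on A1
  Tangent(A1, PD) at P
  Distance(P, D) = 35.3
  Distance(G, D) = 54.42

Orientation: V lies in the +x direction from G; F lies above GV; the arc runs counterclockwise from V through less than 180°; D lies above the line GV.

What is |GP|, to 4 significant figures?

64.26

Checks: |GV| = 56.90 ✓; |FP| = 8.200 ✓; ∠(FP, PD) = 90.00° ✓; |PD| = 35.30 ✓; |GD| = 54.42 ✓.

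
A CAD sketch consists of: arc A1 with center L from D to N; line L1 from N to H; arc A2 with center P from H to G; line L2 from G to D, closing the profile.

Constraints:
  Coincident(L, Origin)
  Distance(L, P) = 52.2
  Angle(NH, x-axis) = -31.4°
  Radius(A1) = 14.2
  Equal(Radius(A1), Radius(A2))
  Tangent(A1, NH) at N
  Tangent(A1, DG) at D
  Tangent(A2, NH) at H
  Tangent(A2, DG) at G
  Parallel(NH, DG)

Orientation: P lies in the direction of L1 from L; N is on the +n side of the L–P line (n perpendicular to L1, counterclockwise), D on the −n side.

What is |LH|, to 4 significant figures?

54.10

The slot axis is L1's direction at -31.4°, so u = (cos -31.4°, sin -31.4°) = (0.8536, -0.5210) and n = (−sin -31.4°, cos -31.4°) = (0.5210, 0.8536). L is at the origin and P lies 52.2 along u from L, so P = 52.2·u = (44.56, -27.20). Tangency of A1 to both parallel lines with radius 14.2 puts N and D at L ± 14.2·n: N = (7.398, 12.12), D = (-7.398, -12.12). Equal radii place H and G the same way about P: H = P + 14.2·n = (51.95, -15.08), G = P − 14.2·n = (37.16, -39.32). Then |LH| = |H − L| = 54.10.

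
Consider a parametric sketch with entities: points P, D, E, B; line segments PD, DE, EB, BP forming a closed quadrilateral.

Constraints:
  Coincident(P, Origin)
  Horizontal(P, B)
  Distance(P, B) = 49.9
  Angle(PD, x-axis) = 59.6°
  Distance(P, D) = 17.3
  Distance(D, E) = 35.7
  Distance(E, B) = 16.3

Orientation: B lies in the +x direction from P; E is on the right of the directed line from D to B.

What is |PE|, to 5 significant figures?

36.818

Checks: |DE| = 35.70 ✓; |EB| = 16.30 ✓.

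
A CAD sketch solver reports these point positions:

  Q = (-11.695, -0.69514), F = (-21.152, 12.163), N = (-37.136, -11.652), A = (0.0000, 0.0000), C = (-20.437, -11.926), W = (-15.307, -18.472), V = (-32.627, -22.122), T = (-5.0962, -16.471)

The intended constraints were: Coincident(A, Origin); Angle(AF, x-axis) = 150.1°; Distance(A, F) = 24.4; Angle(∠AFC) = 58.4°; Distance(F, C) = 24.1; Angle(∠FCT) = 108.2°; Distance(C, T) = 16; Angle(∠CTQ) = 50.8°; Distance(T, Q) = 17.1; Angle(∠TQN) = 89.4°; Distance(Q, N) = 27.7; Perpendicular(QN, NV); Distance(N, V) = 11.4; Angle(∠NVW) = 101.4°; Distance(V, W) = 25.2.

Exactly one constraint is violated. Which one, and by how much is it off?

Distance(V, W) = 25.2 — off by 7.50.

A = (0.00, 0.00) ✓; AF at 150.1° ✓; |AF| = 24.40 ✓; ∠AFC = 58.40° ✓; |FC| = 24.10 ✓; ∠FCT = 108.2° ✓; |CT| = 16.00 ✓; ∠CTQ = 50.80° ✓; |TQ| = 17.10 ✓; ∠TQN = 89.40° ✓; |QN| = 27.70 ✓; ∠(QN, NV) = 90.00° ✓; |NV| = 11.40 ✓; ∠NVW = 101.4° ✓; |VW| = 17.70 ✗.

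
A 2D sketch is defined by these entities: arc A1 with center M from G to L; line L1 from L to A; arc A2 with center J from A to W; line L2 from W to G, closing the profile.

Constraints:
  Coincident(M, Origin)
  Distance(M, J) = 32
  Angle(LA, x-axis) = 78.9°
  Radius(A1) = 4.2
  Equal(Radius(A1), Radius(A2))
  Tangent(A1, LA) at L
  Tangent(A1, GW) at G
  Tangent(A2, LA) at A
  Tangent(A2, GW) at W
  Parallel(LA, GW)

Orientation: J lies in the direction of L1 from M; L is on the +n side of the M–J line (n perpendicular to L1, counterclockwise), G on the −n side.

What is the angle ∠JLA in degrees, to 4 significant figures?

7.477°

Tangency of A1 to both parallel lines with radius 4.2 puts L and G at M ± 4.2·n: L = (-4.121, 0.8086), G = (4.121, -0.8086). Equal radii place A and W the same way about J: A = J + 4.2·n = (2.039, 32.21), W = J − 4.2·n = (10.28, 30.59). Then cos ∠JLA = LJ·LA / (|LJ||LA|), giving 7.477°.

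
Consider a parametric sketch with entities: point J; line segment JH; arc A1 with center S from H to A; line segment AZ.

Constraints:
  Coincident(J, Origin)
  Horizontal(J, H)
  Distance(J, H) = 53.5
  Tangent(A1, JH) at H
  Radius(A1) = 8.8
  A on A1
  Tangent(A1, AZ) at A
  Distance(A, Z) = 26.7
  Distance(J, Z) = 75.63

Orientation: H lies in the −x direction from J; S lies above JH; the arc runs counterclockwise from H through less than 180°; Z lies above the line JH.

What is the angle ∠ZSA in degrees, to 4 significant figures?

71.76°

Checks: ∠(SH, HJ) = 90.00° ✓; |SH| = 8.800 ✓; |SA| = 8.800 ✓; ∠(SA, AZ) = 90.00° ✓; |AZ| = 26.70 ✓; |JZ| = 75.63 ✓.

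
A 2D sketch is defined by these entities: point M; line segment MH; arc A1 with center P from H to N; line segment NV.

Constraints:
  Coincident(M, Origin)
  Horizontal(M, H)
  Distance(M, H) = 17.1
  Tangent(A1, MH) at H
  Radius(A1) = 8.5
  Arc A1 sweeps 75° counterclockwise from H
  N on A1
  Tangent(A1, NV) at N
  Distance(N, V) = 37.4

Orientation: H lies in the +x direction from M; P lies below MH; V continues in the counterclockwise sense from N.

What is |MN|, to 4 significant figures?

10.90

M is at the origin; MH is horizontal with |MH| = 17.1 and H on the +x side, so H = (17.10, 0.000). Since A1 is tangent to MH there, PH ⟂ MH, so P = H + (0, -8.5) = (17.10, -8.500). On A1, H sits at bearing 90° from P; a 75° counterclockwise sweep puts N at bearing 165°, so N = P + 8.5·(cos 165°, sin 165°) = (8.890, -6.300). Then |MN| = |N − M| = 10.90.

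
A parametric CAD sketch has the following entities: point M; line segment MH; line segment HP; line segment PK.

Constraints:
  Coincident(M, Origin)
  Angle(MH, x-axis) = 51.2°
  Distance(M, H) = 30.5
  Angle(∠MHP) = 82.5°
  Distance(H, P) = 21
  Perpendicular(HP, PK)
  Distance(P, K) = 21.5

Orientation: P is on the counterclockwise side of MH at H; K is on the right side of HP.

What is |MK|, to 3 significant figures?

54.5

M is at the origin; MH runs at 51.2° with length 30.5, so H = 30.5·(cos 51.2°, sin 51.2°) = (19.1, 23.8). ∠MHP = 82.5°, so HP runs at 51.2° + (180° − 82.5°) = 149° from the x-axis; with |HP| = 21.0, P = H + 21.0·(cos 149°, sin 149°) = (1.17, 34.7). HP is perpendicular to PK; with |PK| = 21.5 on the right of HP, K = P + 21.5·(0.520, 0.854) = (12.3, 53.1). Then |MK| = |K − M| = 54.5.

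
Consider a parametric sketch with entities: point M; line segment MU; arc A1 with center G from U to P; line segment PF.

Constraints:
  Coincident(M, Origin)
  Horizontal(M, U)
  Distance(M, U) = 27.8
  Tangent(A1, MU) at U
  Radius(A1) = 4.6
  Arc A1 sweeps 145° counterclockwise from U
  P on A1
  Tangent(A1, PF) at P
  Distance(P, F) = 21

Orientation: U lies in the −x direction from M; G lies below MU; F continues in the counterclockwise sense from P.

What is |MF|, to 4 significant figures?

24.33

On A1, U sits at bearing 90° from G; a 145° counterclockwise sweep puts P at bearing 235°, so P = G + 4.6·(cos 235°, sin 235°) = (-30.44, -8.368). Tangency of A1 to PF means the radius GP is perpendicular to PF, so PF runs along (−sin 235°, cos 235°); with |PF| = 21.0, F = (-13.24, -20.41). Then |MF| = |F − M| = 24.33.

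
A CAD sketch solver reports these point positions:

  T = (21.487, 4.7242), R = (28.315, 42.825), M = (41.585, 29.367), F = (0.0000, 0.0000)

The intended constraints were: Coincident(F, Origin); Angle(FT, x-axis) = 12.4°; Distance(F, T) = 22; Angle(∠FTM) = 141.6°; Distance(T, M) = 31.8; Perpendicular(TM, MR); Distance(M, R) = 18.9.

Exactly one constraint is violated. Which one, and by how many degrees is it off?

Perpendicular(TM, MR) — off by 6.20°.

F = (0.00, 0.00) ✓; FT at 12.40° ✓; |FT| = 22.00 ✓; ∠FTM = 141.6° ✓; |TM| = 31.80 ✓; ∠(TM, MR) = 83.80° ✗; |MR| = 18.90 ✓.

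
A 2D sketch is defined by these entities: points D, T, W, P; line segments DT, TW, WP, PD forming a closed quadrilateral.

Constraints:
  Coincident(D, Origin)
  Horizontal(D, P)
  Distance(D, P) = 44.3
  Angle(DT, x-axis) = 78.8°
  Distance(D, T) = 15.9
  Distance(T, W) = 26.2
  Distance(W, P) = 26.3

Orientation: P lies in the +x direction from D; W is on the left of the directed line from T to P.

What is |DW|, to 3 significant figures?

35.7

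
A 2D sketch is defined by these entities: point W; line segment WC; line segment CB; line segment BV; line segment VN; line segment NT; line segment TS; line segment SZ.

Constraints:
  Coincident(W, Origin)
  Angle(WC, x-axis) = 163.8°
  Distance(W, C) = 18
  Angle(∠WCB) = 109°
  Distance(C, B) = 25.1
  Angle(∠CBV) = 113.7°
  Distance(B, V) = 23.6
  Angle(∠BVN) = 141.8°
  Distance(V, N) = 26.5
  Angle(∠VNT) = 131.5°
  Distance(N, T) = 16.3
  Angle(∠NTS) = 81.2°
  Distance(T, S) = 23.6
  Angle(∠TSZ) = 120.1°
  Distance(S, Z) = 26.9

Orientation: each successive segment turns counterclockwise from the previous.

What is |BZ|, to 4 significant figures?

12.22

∠NTS = 81.2° gives TS at 126.6° from the x-axis; with |TS| = 23.6, S = (5.573, -18.51). ∠TSZ = 120.1° gives SZ at -173.5° from the x-axis; with |SZ| = 26.9, Z = (-21.15, -21.56). Then |BZ| = |Z − B| = 12.22.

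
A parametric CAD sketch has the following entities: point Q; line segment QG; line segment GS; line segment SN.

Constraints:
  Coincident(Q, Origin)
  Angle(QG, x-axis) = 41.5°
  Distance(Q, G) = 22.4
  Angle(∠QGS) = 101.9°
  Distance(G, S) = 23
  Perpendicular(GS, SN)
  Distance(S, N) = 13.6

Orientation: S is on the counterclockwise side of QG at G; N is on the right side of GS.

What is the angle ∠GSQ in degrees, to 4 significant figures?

38.44°

Q is at the origin; QG runs at 41.5° with length 22.4, so G = 22.4·(cos 41.5°, sin 41.5°) = (16.78, 14.84). ∠QGS = 101.9°, so GS runs at 41.5° + (180° − 101.9°) = 119.6° from the x-axis; with |GS| = 23.0, S = G + 23.0·(cos 119.6°, sin 119.6°) = (5.416, 34.84). Then cos ∠GSQ = SG·SQ / (|SG||SQ|), giving 38.44°.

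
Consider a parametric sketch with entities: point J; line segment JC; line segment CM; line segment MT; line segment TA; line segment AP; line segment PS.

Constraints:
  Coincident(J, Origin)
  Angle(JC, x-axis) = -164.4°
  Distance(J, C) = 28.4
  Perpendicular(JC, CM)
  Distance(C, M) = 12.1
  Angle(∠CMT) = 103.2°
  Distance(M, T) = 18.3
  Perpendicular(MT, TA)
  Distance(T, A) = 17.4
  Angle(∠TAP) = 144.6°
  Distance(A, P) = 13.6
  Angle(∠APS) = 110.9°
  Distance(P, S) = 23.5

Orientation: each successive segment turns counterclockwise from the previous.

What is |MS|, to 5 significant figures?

25.746

J is at the origin; JC runs at -164.4° with length 28.4, so C = (-27.354, -7.6373). The perpendicularity gives CM at right angles to JC, so CM runs at -74.400°; with |CM| = 12.1, M = (-24.100, -19.292). ∠CMT = 103.2° gives MT at 2.4000° from the x-axis; with |MT| = 18.3, T = (-5.8159, -18.525). MT is perpendicular to TA, so TA runs at 92.400°; with |TA| = 17.4, A = (-6.5446, -1.1405). ∠TAP = 144.6° gives AP at 127.80° from the x-axis; with |AP| = 13.6, P = (-14.880, 9.6056). ∠APS = 110.9° gives PS at -163.10° from the x-axis; with |PS| = 23.5, S = (-37.365, 2.7741). Then |MS| = |S − M| = 25.746.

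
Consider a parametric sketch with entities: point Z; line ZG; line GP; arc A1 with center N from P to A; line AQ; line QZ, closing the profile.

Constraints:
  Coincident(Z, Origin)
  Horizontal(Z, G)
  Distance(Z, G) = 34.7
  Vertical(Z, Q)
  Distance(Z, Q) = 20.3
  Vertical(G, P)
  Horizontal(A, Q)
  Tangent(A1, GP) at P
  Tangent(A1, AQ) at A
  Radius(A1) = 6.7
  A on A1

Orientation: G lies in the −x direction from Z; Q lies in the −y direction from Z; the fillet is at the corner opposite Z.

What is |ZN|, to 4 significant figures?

31.13

Z is at the origin; Z and G share the same y with |ZG| = 34.7 and G on the −x side, so G = (-34.70, 0.000). Z and Q share the same x with |ZQ| = 20.3 and Q on the −y side, so Q = (0.000, -20.30). The virtual corner opposite Z is at (-34.70, -20.30). Tangency of A1 to GP means the radius NP is perpendicular to GP and tangency of A1 to AQ means the radius NA is perpendicular to AQ, with radius 6.7, so the center N sits 6.7 in from both sides at N = (-28.00, -13.60). Then |ZN| = |N − Z| = 31.13.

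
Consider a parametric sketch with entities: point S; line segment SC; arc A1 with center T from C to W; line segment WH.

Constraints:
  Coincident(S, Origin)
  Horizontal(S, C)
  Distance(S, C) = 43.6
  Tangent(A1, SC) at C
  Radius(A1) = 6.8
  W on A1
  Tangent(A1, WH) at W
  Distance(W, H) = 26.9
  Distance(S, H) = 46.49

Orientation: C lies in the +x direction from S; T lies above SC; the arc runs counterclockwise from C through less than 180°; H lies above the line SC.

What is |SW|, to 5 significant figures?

50.266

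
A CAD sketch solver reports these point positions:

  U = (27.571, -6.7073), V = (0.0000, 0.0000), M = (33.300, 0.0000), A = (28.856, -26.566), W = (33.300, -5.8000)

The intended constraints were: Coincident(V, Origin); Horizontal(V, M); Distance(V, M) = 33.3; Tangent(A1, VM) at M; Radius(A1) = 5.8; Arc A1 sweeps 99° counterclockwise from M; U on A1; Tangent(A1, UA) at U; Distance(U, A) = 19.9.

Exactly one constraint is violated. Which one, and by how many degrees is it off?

Tangent(A1, UA) at U — off by 5.30°.

V = (0.00, 0.00) ✓; V.y = 0.00, M.y = 0.00 ✓; |VM| = 33.30 ✓; ∠(WM, MV) = 90.00° ✓; |WM| = 5.800 ✓; bearing(W→U) − bearing(W→M) = 99.00° ✓; |WU| = 5.800 ✓; ∠(WU, UA) = 95.30° ✗; |UA| = 19.90 ✓.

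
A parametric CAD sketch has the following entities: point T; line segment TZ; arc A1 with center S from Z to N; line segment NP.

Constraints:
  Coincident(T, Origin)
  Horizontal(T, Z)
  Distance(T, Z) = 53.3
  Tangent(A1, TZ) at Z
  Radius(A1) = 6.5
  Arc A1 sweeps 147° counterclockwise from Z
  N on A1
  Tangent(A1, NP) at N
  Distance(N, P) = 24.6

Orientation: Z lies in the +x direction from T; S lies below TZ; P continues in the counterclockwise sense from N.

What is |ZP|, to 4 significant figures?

30.57

T is at the origin; TZ is horizontal with |TZ| = 53.3 and Z on the +x side, so Z = (53.30, 0.000). Tangency of A1 to TZ means the radius SZ is perpendicular to TZ, so S = Z + (0, -6.5) = (53.30, -6.500). On A1, Z sits at bearing 90° from S; a 147° counterclockwise sweep puts N at bearing 237°, so N = S + 6.5·(cos 237°, sin 237°) = (49.76, -11.95). The tangent condition forces SN to be normal to NP, so NP runs along (−sin 237°, cos 237°); with |NP| = 24.6, P = (70.39, -25.35). Then |ZP| = |P − Z| = 30.57.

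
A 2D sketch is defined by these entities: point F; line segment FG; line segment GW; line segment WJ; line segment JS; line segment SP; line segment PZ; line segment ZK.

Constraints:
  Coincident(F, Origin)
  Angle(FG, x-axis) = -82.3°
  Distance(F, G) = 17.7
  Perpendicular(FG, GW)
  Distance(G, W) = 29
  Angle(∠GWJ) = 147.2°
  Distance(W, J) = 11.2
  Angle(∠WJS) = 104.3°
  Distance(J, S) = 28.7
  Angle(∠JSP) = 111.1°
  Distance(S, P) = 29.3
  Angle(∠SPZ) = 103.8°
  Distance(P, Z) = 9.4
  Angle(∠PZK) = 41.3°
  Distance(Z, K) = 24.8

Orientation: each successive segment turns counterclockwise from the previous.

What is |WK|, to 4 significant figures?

40.28

F is at the origin; FG runs at -82.3° with length 17.7, so G = (2.372, -17.54). The perpendicularity gives GW at right angles to FG, so GW runs at 7.700°; with |GW| = 29.0, W = (31.11, -13.65). ∠GWJ = 147.2° gives WJ at 40.50° from the x-axis; with |WJ| = 11.2, J = (39.63, -6.381). ∠WJS = 104.3° gives JS at 116.2° from the x-axis; with |JS| = 28.7, S = (26.96, 19.37). ∠JSP = 111.1° gives SP at -174.9° from the x-axis; with |SP| = 29.3, P = (-2.229, 16.77). ∠SPZ = 103.8° gives PZ at -98.70° from the x-axis; with |PZ| = 9.4, Z = (-3.650, 7.474). ∠PZK = 41.3° gives ZK at 40.00° from the x-axis; with |ZK| = 24.8, K = (15.35, 23.42). Then |WK| = |K − W| = 40.28.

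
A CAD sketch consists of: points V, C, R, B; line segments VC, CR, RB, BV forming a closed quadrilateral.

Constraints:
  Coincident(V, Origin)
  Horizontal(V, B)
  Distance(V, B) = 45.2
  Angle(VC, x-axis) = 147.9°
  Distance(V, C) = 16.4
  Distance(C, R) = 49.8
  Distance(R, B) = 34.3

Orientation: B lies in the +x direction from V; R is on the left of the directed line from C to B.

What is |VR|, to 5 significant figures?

43.606

V is at the origin; VB is horizontal with |VB| = 45.2 and B in +x, so B = (45.2, 0). VC runs at 147.9° with |VC| = 16.4, so C = (-13.893, 8.7149). R is determined by |CR| = 49.8 and |RB| = 34.3 together: it lies at the intersection of circle(C, 49.8) and circle(B, 34.3). With |CB| = 59.732, the foot of the radical line on CB is 40.778 from C and the perpendicular offset is √(49.8² − 40.778²) = 28.587. Taking the left-of-CB solution: R = (30.619, 31.047).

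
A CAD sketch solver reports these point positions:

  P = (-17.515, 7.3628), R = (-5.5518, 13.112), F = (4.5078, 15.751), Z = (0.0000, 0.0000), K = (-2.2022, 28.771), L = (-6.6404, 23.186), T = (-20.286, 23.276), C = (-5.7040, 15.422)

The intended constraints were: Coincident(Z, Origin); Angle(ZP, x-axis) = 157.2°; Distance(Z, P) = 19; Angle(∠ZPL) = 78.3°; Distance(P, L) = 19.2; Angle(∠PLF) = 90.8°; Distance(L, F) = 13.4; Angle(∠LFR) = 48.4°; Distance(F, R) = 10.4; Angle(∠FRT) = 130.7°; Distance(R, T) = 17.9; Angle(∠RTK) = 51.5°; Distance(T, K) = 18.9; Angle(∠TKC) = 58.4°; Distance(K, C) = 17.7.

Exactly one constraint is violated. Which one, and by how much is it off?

Distance(K, C) = 17.7 — off by 3.90.

Z = (0.00, 0.00) ✓; ZP at 157.2° ✓; |ZP| = 19.00 ✓; ∠ZPL = 78.30° ✓; |PL| = 19.20 ✓; ∠PLF = 90.80° ✓; |LF| = 13.40 ✓; ∠LFR = 48.40° ✓; |FR| = 10.40 ✓; ∠FRT = 130.7° ✓; |RT| = 17.90 ✓; ∠RTK = 51.50° ✓; |TK| = 18.90 ✓; ∠TKC = 58.40° ✓; |KC| = 13.80 ✗.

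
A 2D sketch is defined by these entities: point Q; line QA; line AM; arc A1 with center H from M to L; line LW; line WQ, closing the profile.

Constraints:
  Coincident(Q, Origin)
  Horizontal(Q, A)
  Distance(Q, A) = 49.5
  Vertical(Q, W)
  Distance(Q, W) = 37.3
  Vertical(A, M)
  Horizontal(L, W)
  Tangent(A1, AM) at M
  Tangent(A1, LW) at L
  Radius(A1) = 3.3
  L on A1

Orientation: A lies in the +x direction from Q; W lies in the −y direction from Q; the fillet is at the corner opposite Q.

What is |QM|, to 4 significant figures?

60.05

The virtual corner opposite Q is at (49.50, -37.30). A1 meets AM tangentially, so HM is at right angles to AM and the tangent condition forces HL to be normal to LW, with radius 3.3, so the center H sits 3.3 in from both sides at H = (46.20, -34.00). That places the tangent points at M = (49.50, -34.00) on AM and L = (46.20, -37.30) on LW. Then |QM| = |M − Q| = 60.05.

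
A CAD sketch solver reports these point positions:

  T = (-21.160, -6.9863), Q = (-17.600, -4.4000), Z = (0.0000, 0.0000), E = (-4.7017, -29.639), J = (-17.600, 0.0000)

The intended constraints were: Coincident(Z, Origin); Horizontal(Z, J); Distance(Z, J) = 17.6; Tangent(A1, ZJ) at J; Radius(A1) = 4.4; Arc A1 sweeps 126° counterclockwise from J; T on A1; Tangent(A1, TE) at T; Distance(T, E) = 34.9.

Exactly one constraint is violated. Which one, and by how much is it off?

Distance(T, E) = 34.9 — off by 6.90.

Z = (0.00, 0.00) ✓; Z.y = 0.00, J.y = 0.00 ✓; |ZJ| = 17.60 ✓; ∠(QJ, JZ) = 90.00° ✓; |QJ| = 4.400 ✓; bearing(Q→T) − bearing(Q→J) = 126.0° ✓; |QT| = 4.400 ✓; ∠(QT, TE) = 90.00° ✓; |TE| = 28.00 ✗.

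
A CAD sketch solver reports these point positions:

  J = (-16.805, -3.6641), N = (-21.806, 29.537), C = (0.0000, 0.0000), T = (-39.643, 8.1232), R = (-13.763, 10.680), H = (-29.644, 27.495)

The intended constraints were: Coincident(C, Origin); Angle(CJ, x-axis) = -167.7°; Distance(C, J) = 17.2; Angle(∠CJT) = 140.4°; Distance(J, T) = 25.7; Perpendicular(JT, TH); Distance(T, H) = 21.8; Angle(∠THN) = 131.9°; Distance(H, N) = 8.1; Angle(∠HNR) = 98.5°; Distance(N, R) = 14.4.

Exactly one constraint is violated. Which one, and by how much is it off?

Distance(N, R) = 14.4 — off by 6.10.

C = (0.00, 0.00) ✓; CJ at -167.7° ✓; |CJ| = 17.20 ✓; ∠CJT = 140.4° ✓; |JT| = 25.70 ✓; ∠(JT, TH) = 90.00° ✓; |TH| = 21.80 ✓; ∠THN = 131.9° ✓; |HN| = 8.100 ✓; ∠HNR = 98.50° ✓; |NR| = 20.50 ✗.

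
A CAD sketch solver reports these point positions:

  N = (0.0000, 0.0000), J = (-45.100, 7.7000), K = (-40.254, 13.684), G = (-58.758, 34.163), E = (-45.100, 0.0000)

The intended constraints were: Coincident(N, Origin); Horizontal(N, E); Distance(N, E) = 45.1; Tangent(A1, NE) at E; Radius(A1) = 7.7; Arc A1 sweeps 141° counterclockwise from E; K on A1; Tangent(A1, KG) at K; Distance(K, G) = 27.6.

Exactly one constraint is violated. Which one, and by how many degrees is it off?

Tangent(A1, KG) at K — off by 8.90°.

N = (0.00, 0.00) ✓; N.y = 0.00, E.y = 0.00 ✓; |NE| = 45.10 ✓; ∠(JE, EN) = 90.00° ✓; |JE| = 7.700 ✓; bearing(J→K) − bearing(J→E) = 141.0° ✓; |JK| = 7.700 ✓; ∠(JK, KG) = 98.90° ✗; |KG| = 27.60 ✓.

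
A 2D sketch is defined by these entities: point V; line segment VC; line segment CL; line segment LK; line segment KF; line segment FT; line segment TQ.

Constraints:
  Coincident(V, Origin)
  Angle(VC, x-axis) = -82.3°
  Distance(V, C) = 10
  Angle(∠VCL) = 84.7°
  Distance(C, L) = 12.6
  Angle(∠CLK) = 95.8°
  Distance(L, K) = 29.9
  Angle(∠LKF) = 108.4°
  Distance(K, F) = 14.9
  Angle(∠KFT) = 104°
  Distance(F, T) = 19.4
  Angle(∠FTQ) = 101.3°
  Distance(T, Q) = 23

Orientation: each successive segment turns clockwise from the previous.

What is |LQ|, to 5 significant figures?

8.2421

V is at the origin; VC runs at -82.3° with length 10.0, so C = (1.3399, -9.9098). ∠VCL = 84.7° gives CL at -177.60° from the x-axis; with |CL| = 12.6, L = (-11.249, -10.437). ∠CLK = 95.8° gives LK at 98.200° from the x-axis; with |LK| = 29.9, K = (-15.514, 19.157). ∠LKF = 108.4° gives KF at 26.600° from the x-axis; with |KF| = 14.9, F = (-2.1908, 25.828). ∠KFT = 104.0° gives FT at -49.400° from the x-axis; with |FT| = 19.4, T = (10.434, 11.099). ∠FTQ = 101.3° gives TQ at -128.10° from the x-axis; with |TQ| = 23.0, Q = (-3.7576, -7.0009). Then |LQ| = |Q − L| = 8.2421.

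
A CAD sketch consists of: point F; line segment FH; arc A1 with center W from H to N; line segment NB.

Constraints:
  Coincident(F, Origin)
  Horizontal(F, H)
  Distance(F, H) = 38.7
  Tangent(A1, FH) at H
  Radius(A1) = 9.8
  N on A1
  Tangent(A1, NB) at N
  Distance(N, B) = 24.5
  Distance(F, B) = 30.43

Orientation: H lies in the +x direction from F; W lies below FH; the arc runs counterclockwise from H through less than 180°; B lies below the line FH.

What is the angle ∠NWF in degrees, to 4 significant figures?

18.55°

F is at the origin; FH is horizontal with |FH| = 38.7 and H on the +x side, so H = (38.70, 0.000). Since A1 is tangent to FH there, WH ⟂ FH, so W = H + (0, -9.8) = (38.70, -9.800). Since WN ⟂ NB (tangency), |WB| = √(9.8² + 24.5²) = 26.39 regardless of where N sits on A1. So B lies on both circle(F, 30.43) and circle(W, 26.39); the below-FH intersection is B = (17.20, -25.10). N is the foot of the tangent from B: N = (30.46, -4.497).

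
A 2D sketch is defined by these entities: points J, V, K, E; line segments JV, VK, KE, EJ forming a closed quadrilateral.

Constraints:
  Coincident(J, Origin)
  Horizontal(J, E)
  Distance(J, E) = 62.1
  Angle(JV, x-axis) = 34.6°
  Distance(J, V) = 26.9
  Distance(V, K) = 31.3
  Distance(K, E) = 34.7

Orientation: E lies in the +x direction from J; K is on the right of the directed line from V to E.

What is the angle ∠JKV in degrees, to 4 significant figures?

48.33°

J is at the origin; JE is horizontal with |JE| = 62.1 and E in +x, so E = (62.1, 0). JV runs at 34.6° with |JV| = 26.9, so V = (22.14, 15.27). K is determined by |VK| = 31.3 and |KE| = 34.7 together: it lies at the intersection of circle(V, 31.3) and circle(E, 34.7). With |VE| = 42.78, the foot of the radical line on VE is 18.77 from V and the perpendicular offset is √(31.3² − 18.77²) = 25.05. Taking the right-of-VE solution: K = (30.73, -14.82).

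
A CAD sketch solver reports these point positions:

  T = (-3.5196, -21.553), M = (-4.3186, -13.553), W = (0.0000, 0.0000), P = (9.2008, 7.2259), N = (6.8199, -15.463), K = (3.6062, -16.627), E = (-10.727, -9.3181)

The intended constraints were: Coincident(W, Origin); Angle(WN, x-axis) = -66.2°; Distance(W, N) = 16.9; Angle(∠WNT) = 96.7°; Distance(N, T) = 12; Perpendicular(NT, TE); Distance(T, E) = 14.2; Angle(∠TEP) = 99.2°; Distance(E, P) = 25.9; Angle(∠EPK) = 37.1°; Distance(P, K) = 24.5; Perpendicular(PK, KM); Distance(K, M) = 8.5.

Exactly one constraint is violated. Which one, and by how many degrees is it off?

Perpendicular(PK, KM) — off by 8.00°.

W = (0.00, 0.00) ✓; WN at -66.20° ✓; |WN| = 16.90 ✓; ∠WNT = 96.70° ✓; |NT| = 12.00 ✓; ∠(NT, TE) = 90.00° ✓; |TE| = 14.20 ✓; ∠TEP = 99.20° ✓; |EP| = 25.90 ✓; ∠EPK = 37.10° ✓; |PK| = 24.50 ✓; ∠(PK, KM) = 98.00° ✗; |KM| = 8.500 ✓.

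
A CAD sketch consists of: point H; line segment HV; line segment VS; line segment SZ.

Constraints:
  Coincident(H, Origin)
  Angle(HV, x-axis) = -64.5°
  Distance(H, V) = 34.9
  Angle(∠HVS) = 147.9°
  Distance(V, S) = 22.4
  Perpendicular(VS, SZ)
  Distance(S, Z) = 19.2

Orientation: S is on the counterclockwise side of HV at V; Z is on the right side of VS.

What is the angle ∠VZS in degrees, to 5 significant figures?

49.399°

H is at the origin; HV runs at -64.5° with length 34.9, so V = 34.9·(cos -64.5°, sin -64.5°) = (15.025, -31.500). ∠HVS = 147.9°, so VS runs at -64.5° + (180° − 147.9°) = -32.400° from the x-axis; with |VS| = 22.4, S = V + 22.4·(cos -32.400°, sin -32.400°) = (33.938, -43.503). VS is perpendicular to SZ; with |SZ| = 19.2 on the right of VS, Z = S + 19.2·(-0.53583, -0.84433) = (23.650, -59.714). Then cos ∠VZS = ZV·ZS / (|ZV||ZS|), giving 49.399°.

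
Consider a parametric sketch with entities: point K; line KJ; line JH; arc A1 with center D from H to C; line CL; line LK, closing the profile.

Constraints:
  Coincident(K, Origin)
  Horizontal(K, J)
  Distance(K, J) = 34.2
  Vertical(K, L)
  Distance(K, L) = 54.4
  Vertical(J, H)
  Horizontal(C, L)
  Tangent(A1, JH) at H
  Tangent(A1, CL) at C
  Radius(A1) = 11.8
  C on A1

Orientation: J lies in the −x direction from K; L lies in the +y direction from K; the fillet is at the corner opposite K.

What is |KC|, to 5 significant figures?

58.831

The virtual corner opposite K is at (-34.200, 54.400). Tangency of A1 to JH means the radius DH is perpendicular to JH and since A1 is tangent to CL there, DC ⟂ CL, with radius 11.8, so the center D sits 11.8 in from both sides at D = (-22.400, 42.600). That places the tangent points at H = (-34.200, 42.600) on JH and C = (-22.400, 54.400) on CL. Then |KC| = |C − K| = 58.831.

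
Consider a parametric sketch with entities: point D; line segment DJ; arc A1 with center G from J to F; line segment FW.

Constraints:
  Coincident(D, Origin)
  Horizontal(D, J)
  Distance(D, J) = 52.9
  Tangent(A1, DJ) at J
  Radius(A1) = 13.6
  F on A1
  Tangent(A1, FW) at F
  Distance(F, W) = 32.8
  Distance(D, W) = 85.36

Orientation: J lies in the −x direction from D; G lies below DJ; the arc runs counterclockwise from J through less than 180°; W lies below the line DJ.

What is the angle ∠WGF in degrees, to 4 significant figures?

67.48°

Checks: |GF| = 13.60 ✓; ∠(GF, FW) = 90.00° ✓; |FW| = 32.80 ✓; |DW| = 85.36 ✓.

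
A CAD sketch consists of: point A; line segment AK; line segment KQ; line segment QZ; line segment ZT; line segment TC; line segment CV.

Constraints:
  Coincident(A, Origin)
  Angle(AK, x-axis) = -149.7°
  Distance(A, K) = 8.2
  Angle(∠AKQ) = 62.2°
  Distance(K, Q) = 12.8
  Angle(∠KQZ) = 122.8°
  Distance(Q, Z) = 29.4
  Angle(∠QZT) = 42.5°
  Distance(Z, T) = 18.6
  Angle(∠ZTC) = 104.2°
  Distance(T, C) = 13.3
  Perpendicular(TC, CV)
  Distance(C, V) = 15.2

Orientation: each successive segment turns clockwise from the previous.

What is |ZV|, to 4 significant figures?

18.09

A is at the origin; AK runs at -149.7° with length 8.2, so K = (-7.080, -4.137). ∠AKQ = 62.2° gives KQ at 92.50° from the x-axis; with |KQ| = 12.8, Q = (-7.638, 8.651). ∠KQZ = 122.8° gives QZ at 35.30° from the x-axis; with |QZ| = 29.4, Z = (16.36, 25.64). ∠QZT = 42.5° gives ZT at -102.2° from the x-axis; with |ZT| = 18.6, T = (12.43, 7.460). ∠ZTC = 104.2° gives TC at -178.0° from the x-axis; with |TC| = 13.3, C = (-0.8663, 6.996). TC is perpendicular to CV, so CV runs at 92.00°; with |CV| = 15.2, V = (-1.397, 22.19). Then |ZV| = |V − Z| = 18.09.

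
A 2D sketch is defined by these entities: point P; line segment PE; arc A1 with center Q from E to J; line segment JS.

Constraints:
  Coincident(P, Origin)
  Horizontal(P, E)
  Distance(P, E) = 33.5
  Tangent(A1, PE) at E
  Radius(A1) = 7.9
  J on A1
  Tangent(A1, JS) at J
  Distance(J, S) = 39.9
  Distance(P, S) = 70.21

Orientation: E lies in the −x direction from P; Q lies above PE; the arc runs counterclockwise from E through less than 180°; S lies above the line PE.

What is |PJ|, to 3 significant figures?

31.2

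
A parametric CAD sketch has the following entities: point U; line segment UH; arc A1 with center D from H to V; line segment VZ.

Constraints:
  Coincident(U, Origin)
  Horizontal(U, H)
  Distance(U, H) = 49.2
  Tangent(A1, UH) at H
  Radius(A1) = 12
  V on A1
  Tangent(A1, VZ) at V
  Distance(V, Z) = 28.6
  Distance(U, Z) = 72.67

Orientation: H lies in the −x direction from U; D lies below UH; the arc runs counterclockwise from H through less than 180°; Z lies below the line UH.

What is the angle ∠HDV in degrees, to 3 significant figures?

92.5°

Checks: |DV| = 12.00 ✓; ∠(DV, VZ) = 90.00° ✓; |VZ| = 28.60 ✓; |UZ| = 72.67 ✓.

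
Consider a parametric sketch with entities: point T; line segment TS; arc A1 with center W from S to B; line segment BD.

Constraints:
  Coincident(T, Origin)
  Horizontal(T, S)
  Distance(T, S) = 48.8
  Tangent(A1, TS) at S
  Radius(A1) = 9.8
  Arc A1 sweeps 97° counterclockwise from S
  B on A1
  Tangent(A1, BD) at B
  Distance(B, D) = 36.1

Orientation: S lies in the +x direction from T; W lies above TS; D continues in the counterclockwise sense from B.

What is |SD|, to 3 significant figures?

47.1

On A1, S sits at bearing -90° from W; a 97° counterclockwise sweep puts B at bearing 7°, so B = W + 9.8·(cos 7°, sin 7°) = (58.5, 11.0). A1 meets BD tangentially, so WB is at right angles to BD, so BD runs along (−sin 7°, cos 7°); with |BD| = 36.1, D = (54.1, 46.8). Then |SD| = |D − S| = 47.1.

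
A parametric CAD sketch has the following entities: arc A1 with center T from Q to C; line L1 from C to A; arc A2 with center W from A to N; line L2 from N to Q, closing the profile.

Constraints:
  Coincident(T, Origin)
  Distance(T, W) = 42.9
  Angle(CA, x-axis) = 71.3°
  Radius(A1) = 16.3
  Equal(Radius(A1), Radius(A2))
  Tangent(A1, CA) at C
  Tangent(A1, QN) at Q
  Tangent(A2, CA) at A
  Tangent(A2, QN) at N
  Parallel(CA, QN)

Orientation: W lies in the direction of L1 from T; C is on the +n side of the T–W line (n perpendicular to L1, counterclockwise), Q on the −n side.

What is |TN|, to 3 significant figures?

45.9

The slot axis is L1's direction at 71.3°, so u = (cos 71.3°, sin 71.3°) = (0.321, 0.947) and n = (−sin 71.3°, cos 71.3°) = (-0.947, 0.321). T is at the origin and W lies 42.9 along u from T, so W = 42.9·u = (13.8, 40.6). Tangency of A1 to both parallel lines with radius 16.3 puts C and Q at T ± 16.3·n: C = (-15.4, 5.23), Q = (15.4, -5.23). Equal radii place A and N the same way about W: A = W + 16.3·n = (-1.69, 45.9), N = W − 16.3·n = (29.2, 35.4). Then |TN| = |N − T| = 45.9.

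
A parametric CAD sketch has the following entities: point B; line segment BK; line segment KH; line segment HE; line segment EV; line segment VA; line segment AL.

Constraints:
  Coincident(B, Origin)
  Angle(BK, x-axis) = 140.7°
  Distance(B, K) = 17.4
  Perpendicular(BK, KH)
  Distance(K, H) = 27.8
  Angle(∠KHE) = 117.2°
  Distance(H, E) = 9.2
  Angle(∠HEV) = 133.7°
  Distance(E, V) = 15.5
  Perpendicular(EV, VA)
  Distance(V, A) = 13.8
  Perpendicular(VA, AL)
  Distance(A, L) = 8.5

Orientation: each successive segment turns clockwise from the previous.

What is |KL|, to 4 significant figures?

19.59

B is at the origin; BK runs at 140.7° with length 17.4, so K = (-13.46, 11.02). BK is perpendicular to KH, so KH runs at 50.70°; with |KH| = 27.8, H = (4.143, 32.53). ∠KHE = 117.2° gives HE at -12.10° from the x-axis; with |HE| = 9.2, E = (13.14, 30.61). ∠HEV = 133.7° gives EV at -58.40° from the x-axis; with |EV| = 15.5, V = (21.26, 17.40). EV ⟂ VA, so VA runs at -148.4°; with |VA| = 13.8, A = (9.507, 10.17). VA ⟂ AL, so AL runs at 121.6°; with |AL| = 8.5, L = (5.053, 17.41). Then |KL| = |L − K| = 19.59.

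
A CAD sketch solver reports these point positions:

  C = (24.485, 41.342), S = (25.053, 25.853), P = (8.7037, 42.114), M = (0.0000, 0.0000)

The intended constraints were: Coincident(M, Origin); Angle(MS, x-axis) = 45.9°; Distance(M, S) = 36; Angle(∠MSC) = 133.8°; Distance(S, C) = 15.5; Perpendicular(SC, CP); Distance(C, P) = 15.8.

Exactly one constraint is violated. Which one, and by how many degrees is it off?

Perpendicular(SC, CP) — off by 4.90°.

M = (0.00, 0.00) ✓; MS at 45.90° ✓; |MS| = 36.00 ✓; ∠MSC = 133.8° ✓; |SC| = 15.50 ✓; ∠(SC, CP) = 85.10° ✗; |CP| = 15.80 ✓.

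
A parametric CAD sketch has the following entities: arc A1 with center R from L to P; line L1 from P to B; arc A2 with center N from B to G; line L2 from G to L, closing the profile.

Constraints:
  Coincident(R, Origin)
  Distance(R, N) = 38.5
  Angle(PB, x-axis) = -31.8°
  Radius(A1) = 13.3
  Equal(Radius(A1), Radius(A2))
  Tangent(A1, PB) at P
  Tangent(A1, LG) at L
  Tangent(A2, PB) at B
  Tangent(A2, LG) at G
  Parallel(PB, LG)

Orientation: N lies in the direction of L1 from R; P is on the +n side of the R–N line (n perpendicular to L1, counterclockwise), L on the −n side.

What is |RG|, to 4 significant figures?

40.73

Tangency of A1 to both parallel lines with radius 13.3 puts P and L at R ± 13.3·n: P = (7.009, 11.30), L = (-7.009, -11.30). Equal radii place B and G the same way about N: B = N + 13.3·n = (39.73, -8.984), G = N − 13.3·n = (25.71, -31.59). Then |RG| = |G − R| = 40.73.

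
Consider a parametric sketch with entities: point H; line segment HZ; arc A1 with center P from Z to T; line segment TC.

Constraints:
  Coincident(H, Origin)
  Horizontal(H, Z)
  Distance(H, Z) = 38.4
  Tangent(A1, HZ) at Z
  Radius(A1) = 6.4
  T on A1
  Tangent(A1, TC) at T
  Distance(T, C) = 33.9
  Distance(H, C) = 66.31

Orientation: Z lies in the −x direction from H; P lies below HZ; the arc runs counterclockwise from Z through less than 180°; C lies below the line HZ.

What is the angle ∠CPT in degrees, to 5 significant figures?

79.309°

H is at the origin; HZ is horizontal with |HZ| = 38.4 and Z on the −x side, so Z = (-38.400, 0.0000). Tangency of A1 to HZ means the radius PZ is perpendicular to HZ, so P = Z + (0, -6.4) = (-38.400, -6.4000). Since PT ⟂ TC (tangency), |PC| = √(6.4² + 33.9²) = 34.499 regardless of where T sits on A1. So C lies on both circle(H, 66.31) and circle(P, 34.499); the below-HZ intersection is C = (-55.421, -36.407). T is the foot of the tangent from C: T = (-44.456, -4.3299).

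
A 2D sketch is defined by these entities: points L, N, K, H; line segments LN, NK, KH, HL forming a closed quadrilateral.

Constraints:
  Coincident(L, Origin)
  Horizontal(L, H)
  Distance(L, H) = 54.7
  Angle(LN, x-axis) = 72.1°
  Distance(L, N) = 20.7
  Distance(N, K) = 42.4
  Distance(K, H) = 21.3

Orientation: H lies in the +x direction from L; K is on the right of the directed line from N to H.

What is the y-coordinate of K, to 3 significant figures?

-10.5

L is at the origin; L and H share the same y with |LH| = 54.7 and H in +x, so H = (54.7, 0). LN runs at 72.1° with |LN| = 20.7, so N = (6.36, 19.7). K is determined by |NK| = 42.4 and |KH| = 21.3 together: it lies at the intersection of circle(N, 42.4) and circle(H, 21.3). With |NH| = 52.2, the foot of the radical line on NH is 39.0 from N and the perpendicular offset is √(42.4² − 39.0²) = 16.7. Taking the right-of-NH solution: K = (36.2, -10.5).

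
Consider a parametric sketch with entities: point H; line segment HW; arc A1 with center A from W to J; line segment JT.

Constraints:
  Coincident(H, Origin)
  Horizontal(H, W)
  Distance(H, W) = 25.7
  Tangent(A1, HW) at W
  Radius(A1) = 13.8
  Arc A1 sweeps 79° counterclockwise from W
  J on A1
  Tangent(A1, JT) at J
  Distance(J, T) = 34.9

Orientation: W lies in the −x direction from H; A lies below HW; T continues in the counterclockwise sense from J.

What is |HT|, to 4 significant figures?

64.58

H is at the origin; H and W share the same y with |HW| = 25.7 and W on the −x side, so W = (-25.70, 0.000). A1 meets HW tangentially, so AW is at right angles to HW, so A = W + (0, -13.8) = (-25.70, -13.80). On A1, W sits at bearing 90° from A; a 79° counterclockwise sweep puts J at bearing 169°, so J = A + 13.8·(cos 169°, sin 169°) = (-39.25, -11.17). Tangency of A1 to JT means the radius AJ is perpendicular to JT, so JT runs along (−sin 169°, cos 169°); with |JT| = 34.9, T = (-45.91, -45.43). Then |HT| = |T − H| = 64.58.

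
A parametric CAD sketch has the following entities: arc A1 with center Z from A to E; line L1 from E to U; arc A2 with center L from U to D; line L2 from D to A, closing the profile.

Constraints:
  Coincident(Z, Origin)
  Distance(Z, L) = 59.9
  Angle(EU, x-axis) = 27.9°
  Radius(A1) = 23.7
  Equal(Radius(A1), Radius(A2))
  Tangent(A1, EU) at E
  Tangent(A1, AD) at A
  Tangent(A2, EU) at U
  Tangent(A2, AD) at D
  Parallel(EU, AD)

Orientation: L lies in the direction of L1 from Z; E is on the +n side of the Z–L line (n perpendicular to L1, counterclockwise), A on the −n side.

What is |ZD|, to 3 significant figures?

64.4

The slot axis is L1's direction at 27.9°, so u = (cos 27.9°, sin 27.9°) = (0.884, 0.468) and n = (−sin 27.9°, cos 27.9°) = (-0.468, 0.884). Z is at the origin and L lies 59.9 along u from Z, so L = 59.9·u = (52.9, 28.0). Tangency of A1 to both parallel lines with radius 23.7 puts E and A at Z ± 23.7·n: E = (-11.1, 20.9), A = (11.1, -20.9). Equal radii place U and D the same way about L: U = L + 23.7·n = (41.8, 49.0), D = L − 23.7·n = (64.0, 7.08). Then |ZD| = |D − Z| = 64.4.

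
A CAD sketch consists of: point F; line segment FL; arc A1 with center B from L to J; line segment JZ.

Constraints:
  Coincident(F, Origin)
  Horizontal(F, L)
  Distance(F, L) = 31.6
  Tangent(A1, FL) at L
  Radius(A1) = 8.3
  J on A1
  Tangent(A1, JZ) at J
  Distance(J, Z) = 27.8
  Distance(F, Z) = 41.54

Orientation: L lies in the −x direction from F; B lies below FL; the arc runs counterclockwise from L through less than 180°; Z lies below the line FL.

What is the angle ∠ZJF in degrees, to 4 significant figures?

72.26°

F is at the origin; FL is horizontal with |FL| = 31.6 and L on the −x side, so L = (-31.60, 0.000). Since A1 is tangent to FL there, BL ⟂ FL, so B = L + (0, -8.3) = (-31.60, -8.300). Since BJ ⟂ JZ (tangency), |BZ| = √(8.3² + 27.8²) = 29.01 regardless of where J sits on A1. So Z lies on both circle(F, 41.54) and circle(B, 29.01); the below-FL intersection is Z = (-21.55, -35.52). J is the foot of the tangent from Z: J = (-38.24, -13.28).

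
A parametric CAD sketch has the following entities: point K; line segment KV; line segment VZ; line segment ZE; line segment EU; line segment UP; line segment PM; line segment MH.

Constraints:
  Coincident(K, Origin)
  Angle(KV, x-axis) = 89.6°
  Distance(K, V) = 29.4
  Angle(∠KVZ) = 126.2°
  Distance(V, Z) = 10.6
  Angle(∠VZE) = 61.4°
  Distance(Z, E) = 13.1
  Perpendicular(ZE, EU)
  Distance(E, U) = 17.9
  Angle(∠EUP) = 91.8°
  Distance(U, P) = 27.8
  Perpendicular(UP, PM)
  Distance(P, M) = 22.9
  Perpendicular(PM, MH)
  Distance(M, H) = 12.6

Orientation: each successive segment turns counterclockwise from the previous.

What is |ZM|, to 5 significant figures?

15.946

∠EUP = 91.8° gives UP at 80.200° from the x-axis; with |UP| = 27.8, P = (12.330, 47.650). UP is perpendicular to PM, so PM runs at 170.20°; with |PM| = 22.9, M = (-10.236, 51.548). Then |ZM| = |M − Z| = 15.946.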